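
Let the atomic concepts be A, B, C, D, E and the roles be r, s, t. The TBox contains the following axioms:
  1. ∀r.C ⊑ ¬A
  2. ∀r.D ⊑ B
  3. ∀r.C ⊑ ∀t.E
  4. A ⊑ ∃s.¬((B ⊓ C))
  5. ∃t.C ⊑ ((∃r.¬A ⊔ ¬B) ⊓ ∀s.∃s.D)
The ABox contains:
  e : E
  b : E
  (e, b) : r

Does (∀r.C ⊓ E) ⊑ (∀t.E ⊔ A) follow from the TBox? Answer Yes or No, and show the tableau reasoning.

1. (∀r.C ⊓ E) ⊑ (∀t.E ⊔ A)  ⇔  ((∀r.C ⊓ E) ⊓ (∃t.¬E ⊓ ¬A)) unsat w.r.t. T
   all branches close; clash {B, ¬B} at x₀
2. Hence (∀r.C ⊓ E) ⊑ (∀t.E ⊔ A): entailed.

Yes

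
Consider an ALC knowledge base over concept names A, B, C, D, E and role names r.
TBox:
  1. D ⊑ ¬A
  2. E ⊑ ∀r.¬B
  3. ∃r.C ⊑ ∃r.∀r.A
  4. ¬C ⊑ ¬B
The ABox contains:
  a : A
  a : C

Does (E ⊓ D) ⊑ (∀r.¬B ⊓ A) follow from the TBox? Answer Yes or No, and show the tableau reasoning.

No

1. (E ⊓ D) ⊑ (∀r.¬B ⊓ A)  ⇔  ((E ⊓ D) ⊓ (∃r.B ⊔ ¬A)) unsat w.r.t. T
   apply at x₀: D⊑¬A; E⊑∀r.¬B
   open: L(x₀) ⊇ {C, D, E, ¬A, ∀r.¬B, …}
2. Hence (E ⊓ D) ⊑ (∀r.¬B ⊓ A): not entailed.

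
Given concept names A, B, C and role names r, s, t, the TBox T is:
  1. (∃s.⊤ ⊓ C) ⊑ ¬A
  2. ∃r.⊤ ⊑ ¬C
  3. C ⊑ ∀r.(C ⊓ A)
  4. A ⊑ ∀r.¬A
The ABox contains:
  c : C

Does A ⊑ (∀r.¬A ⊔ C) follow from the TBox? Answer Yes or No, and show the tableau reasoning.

Yes

1. A ⊑ (∀r.¬A ⊔ C)  ⇔  (A ⊓ (∃r.A ⊓ ¬C)) unsat w.r.t. T
   all branches close; clash {A, ¬A} at x₀
2. Hence A ⊑ (∀r.¬A ⊔ C): entailed.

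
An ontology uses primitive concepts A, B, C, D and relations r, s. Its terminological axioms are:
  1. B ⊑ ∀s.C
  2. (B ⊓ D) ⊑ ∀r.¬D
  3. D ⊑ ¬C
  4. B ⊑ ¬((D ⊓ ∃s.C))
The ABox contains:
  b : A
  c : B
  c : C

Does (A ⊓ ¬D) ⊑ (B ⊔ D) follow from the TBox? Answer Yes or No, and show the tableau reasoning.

1. (A ⊓ ¬D) ⊑ (B ⊔ D)  ⇔  ((A ⊓ ¬D) ⊓ (¬B ⊓ ¬D)) unsat w.r.t. T
   open: L(x₀) ⊇ {A, ¬B, ¬D}
2. Hence (A ⊓ ¬D) ⊑ (B ⊔ D): not entailed.

No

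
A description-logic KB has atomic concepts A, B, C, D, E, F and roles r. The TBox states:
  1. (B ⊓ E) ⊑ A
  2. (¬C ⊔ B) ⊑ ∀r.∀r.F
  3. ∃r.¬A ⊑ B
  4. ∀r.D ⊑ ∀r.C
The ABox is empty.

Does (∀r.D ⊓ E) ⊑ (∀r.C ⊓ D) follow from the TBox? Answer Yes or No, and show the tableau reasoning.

1. (∀r.D ⊓ E) ⊑ (∀r.C ⊓ D)  ⇔  ((∀r.D ⊓ E) ⊓ (∃r.¬C ⊔ ¬D)) unsat w.r.t. T
   apply at x₀: ∀r.D⊑∀r.C
   open: L(x₀) ⊇ {C, E, ¬B, ¬D, ∀r.A, …}
2. Hence (∀r.D ⊓ E) ⊑ (∀r.C ⊓ D): not entailed.

No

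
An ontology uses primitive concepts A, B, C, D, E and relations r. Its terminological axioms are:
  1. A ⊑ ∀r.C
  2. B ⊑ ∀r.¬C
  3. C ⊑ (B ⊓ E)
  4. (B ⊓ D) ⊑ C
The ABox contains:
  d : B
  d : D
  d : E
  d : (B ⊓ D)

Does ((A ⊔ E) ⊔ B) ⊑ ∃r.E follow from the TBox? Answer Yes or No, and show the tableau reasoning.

1. ((A ⊔ E) ⊔ B) ⊑ ∃r.E  ⇔  (((A ⊔ E) ⊔ B) ⊓ ∀r.¬E) unsat w.r.t. T
   open: L(x₀) ⊇ {A, ¬B, ¬C, ∀r.C, ∀r.¬E}
2. Hence ((A ⊔ E) ⊔ B) ⊑ ∃r.E: not entailed.

No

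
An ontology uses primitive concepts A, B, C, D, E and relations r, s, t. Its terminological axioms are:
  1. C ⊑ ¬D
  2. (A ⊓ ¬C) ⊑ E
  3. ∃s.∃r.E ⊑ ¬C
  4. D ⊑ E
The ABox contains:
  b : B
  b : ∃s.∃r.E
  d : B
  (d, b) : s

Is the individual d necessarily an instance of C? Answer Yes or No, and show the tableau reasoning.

1. d : C?  L(d) = {B} ∪ {¬C}
   open: L(d) ⊇ {B, ¬A, ¬C, ¬D} — d ∉ C possible
2. Hence d : C: not entailed.

No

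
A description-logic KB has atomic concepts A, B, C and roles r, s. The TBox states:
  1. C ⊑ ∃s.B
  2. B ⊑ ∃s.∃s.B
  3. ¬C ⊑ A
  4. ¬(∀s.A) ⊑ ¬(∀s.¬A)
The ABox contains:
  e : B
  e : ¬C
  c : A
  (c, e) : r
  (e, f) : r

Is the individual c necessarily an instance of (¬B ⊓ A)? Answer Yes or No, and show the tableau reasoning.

No

1. c : (¬B ⊓ A)?  L(c) = {A} ∪ {(B ⊔ ¬A)}
   open: L(c) ⊇ {A, B, ¬C, ∀s.A, ∃s.∃s.B} (+ ∃-successors) — c ∉ (¬B ⊓ A) possible
2. Hence c : (¬B ⊓ A): not entailed.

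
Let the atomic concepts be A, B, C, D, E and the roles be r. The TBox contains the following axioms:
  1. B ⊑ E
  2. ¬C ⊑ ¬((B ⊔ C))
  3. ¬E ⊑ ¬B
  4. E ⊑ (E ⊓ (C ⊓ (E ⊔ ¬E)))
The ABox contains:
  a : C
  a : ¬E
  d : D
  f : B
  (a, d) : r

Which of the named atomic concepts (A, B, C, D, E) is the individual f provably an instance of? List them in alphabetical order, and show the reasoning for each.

1. f : A?  L(f) = {B} ∪ {¬A}
   apply at f: B⊑E
   open: L(f) ⊇ {B, C, E, ¬A} — f ∉ A possible
2. f : B?  L(f) = {B} ∪ {¬B}
   clash {B, ¬B} at f — f ∈ B
3. f : C?  L(f) = {B} ∪ {¬C}
   clash {B, ¬B} at f — f ∈ C
4. f : D?  L(f) = {B} ∪ {¬D}
   apply at f: B⊑E
   open: L(f) ⊇ {B, C, E, ¬D} — f ∉ D possible
5. f : E?  L(f) = {B} ∪ {¬E}
   clash {B, ¬B} at f — f ∈ E
6. Entailed for f: {B, C, E}

{B, C, E}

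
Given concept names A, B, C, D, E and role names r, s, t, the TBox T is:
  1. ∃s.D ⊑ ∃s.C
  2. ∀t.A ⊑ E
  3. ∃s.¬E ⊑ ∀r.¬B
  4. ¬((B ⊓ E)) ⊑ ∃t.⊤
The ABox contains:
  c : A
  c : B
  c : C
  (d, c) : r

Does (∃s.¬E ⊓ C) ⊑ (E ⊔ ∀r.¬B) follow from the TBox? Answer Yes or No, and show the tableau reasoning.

Yes

1. (∃s.¬E ⊓ C) ⊑ (E ⊔ ∀r.¬B)  ⇔  ((∃s.¬E ⊓ C) ⊓ (¬E ⊓ ∃r.B)) unsat w.r.t. T
   all branches close; clash {E, ¬E} at x₀
2. Hence (∃s.¬E ⊓ C) ⊑ (E ⊔ ∀r.¬B): entailed.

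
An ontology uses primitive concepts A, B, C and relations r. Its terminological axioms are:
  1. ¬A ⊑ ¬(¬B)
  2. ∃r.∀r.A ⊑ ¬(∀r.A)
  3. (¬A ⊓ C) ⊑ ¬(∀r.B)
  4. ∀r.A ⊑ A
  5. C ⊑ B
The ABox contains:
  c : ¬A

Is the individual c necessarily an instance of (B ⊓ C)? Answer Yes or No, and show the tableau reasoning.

No

1. c : (B ⊓ C)?  L(c) = {¬A} ∪ {(¬B ⊔ ¬C)}
   apply at c: ¬A⊑¬(¬B)
   open: L(c) ⊇ {B, ¬A, ¬C, ∃r.¬A} (+ ∃-successors) — c ∉ (B ⊓ C) possible
2. Hence c : (B ⊓ C): not entailed.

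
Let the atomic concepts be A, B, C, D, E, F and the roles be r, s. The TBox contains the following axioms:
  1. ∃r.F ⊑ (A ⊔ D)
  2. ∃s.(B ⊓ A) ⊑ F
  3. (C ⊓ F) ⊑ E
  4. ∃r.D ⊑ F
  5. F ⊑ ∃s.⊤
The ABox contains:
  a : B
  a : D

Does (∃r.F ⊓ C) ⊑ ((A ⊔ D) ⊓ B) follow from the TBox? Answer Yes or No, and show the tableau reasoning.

No

1. (∃r.F ⊓ C) ⊑ ((A ⊔ D) ⊓ B)  ⇔  ((∃r.F ⊓ C) ⊓ ((¬A ⊓ ¬D) ⊔ ¬B)) unsat w.r.t. T
   apply at x₀: ∃r.F⊑(A ⊔ D)
   open: L(x₀) ⊇ {A, C, ¬B, ¬F, ∀r.¬D, …} (+ ∃-successors)
2. Hence (∃r.F ⊓ C) ⊑ ((A ⊔ D) ⊓ B): not entailed.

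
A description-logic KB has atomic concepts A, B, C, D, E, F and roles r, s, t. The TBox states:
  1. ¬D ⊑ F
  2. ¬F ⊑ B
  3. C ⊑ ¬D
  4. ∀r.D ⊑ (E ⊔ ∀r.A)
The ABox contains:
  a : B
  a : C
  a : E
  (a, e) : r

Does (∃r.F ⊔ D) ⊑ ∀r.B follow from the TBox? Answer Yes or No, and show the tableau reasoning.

1. (∃r.F ⊔ D) ⊑ ∀r.B  ⇔  ((∃r.F ⊔ D) ⊓ ∃r.¬B) unsat w.r.t. T
   open: L(x₀) ⊇ {D, F, ¬C, ∃r.¬B, ∃r.¬D} (+ ∃-successors)
2. Hence (∃r.F ⊔ D) ⊑ ∀r.B: not entailed.

No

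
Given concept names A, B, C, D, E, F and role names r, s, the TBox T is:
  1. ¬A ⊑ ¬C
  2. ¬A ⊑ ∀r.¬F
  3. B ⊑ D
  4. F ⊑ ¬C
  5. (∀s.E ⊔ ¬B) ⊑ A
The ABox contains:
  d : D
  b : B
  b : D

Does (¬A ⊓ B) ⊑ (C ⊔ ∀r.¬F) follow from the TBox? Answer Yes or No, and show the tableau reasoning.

Yes

1. (¬A ⊓ B) ⊑ (C ⊔ ∀r.¬F)  ⇔  ((¬A ⊓ B) ⊓ (¬C ⊓ ∃r.F)) unsat w.r.t. T
   all branches close; clash {A, ¬A} at x₀
2. Hence (¬A ⊓ B) ⊑ (C ⊔ ∀r.¬F): entailed.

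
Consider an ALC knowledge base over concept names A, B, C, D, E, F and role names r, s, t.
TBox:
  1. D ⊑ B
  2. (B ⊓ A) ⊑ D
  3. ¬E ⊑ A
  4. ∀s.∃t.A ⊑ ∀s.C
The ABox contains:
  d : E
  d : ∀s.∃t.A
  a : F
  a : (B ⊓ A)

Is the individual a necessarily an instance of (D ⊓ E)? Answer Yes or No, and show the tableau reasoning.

No

1. a : (D ⊓ E)?  L(a) = {F, (B ⊓ A)} ∪ {(¬D ⊔ ¬E)}
   apply at a: (B ⊓ A)⊑D
   open: L(a) ⊇ {A, B, D, F, ¬E, …} (+ ∃-successors) — a ∉ (D ⊓ E) possible
2. Hence a : (D ⊓ E): not entailed.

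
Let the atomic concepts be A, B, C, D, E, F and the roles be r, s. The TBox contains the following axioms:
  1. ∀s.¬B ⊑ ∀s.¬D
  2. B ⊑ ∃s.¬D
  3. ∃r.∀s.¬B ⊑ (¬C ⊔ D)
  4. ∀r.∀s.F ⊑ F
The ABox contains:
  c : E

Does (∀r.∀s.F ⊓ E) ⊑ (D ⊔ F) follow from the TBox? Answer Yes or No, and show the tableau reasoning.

Yes

1. (∀r.∀s.F ⊓ E) ⊑ (D ⊔ F)  ⇔  ((∀r.∀s.F ⊓ E) ⊓ (¬D ⊓ ¬F)) unsat w.r.t. T
   all branches close; clash {D, ¬D} at x₀
2. Hence (∀r.∀s.F ⊓ E) ⊑ (D ⊔ F): entailed.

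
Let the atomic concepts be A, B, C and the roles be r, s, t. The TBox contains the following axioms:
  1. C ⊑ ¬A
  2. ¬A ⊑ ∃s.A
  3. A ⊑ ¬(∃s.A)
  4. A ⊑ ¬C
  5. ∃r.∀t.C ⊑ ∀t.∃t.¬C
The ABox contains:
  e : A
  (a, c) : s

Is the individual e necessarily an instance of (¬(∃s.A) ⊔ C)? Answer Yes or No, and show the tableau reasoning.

1. e : (¬(∃s.A) ⊔ C)?  L(e) = {A} ∪ {(∃s.A ⊓ ¬C)}
   clash {A, ¬A} at an ∃-successor — e ∈ (¬(∃s.A) ⊔ C)
2. Hence e : (¬(∃s.A) ⊔ C): entailed.

Yes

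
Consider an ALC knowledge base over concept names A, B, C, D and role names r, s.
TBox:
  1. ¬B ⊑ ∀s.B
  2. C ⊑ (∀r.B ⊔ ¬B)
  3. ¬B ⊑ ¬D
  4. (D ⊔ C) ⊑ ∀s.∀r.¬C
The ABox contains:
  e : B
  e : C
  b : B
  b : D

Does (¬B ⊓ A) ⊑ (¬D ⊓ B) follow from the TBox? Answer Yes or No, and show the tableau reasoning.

1. (¬B ⊓ A) ⊑ (¬D ⊓ B)  ⇔  ((¬B ⊓ A) ⊓ (D ⊔ ¬B)) unsat w.r.t. T
   apply at x₀: ¬B⊑∀s.B; ¬B⊑¬D
   open: L(x₀) ⊇ {A, ¬B, ¬C, ¬D, ∀s.B}
2. Hence (¬B ⊓ A) ⊑ (¬D ⊓ B): not entailed.

No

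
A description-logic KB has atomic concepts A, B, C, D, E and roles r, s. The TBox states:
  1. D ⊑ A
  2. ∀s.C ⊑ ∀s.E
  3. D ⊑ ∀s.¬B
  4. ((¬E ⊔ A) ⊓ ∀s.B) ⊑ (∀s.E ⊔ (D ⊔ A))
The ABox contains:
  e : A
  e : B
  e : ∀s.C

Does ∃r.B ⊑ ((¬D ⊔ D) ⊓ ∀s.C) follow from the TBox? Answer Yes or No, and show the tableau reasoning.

1. ∃r.B ⊑ ((¬D ⊔ D) ⊓ ∀s.C)  ⇔  (∃r.B ⊓ ((D ⊓ ¬D) ⊔ ∃s.¬C)) unsat w.r.t. T
   open: L(x₀) ⊇ {E, ¬A, ¬D, ∃r.B, ∃s.¬C} (+ ∃-successors)
2. Hence ∃r.B ⊑ ((¬D ⊔ D) ⊓ ∀s.C): not entailed.

No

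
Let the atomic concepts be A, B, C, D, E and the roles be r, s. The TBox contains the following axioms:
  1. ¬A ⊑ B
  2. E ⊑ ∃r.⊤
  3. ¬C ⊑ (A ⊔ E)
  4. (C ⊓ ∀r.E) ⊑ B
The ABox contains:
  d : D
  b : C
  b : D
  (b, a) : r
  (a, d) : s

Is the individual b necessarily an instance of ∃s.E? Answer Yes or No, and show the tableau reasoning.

1. b : ∃s.E?  L(b) = {C, D} ∪ {∀s.¬E}
   open: L(b) ⊇ {A, C, D, ¬E, ∀s.¬E, …} (+ ∃-successors) — b ∉ ∃s.E possible
2. Hence b : ∃s.E: not entailed.

No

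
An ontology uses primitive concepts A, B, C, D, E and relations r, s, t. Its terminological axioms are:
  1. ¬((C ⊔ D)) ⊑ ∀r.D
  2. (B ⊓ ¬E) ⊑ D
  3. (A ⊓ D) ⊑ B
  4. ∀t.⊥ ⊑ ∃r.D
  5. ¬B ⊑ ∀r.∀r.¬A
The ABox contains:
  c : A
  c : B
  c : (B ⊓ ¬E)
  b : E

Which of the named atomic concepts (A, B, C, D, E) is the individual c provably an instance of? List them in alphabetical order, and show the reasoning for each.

{A, B, D}

1. c : A?  L(c) = {A, B, (B ⊓ ¬E)} ∪ {¬A}
   clash {A, ¬A} at c — c ∈ A
2. c : B?  L(c) = {A, B, (B ⊓ ¬E)} ∪ {¬B}
   clash {B, ¬B} at c — c ∈ B
3. c : C?  L(c) = {A, B, (B ⊓ ¬E)} ∪ {¬C}
   apply at c: (B ⊓ ¬E)⊑D
   open: L(c) ⊇ {A, B, D, ¬C, ¬E, …} (+ ∃-successors) — c ∉ C possible
4. c : D?  L(c) = {A, B, (B ⊓ ¬E)} ∪ {¬D}
   clash {D, ¬D} at c — c ∈ D
5. c : E?  L(c) = {A, B, (B ⊓ ¬E)} ∪ {¬E}
   apply at c: (B ⊓ ¬E)⊑D
   open: L(c) ⊇ {A, B, C, D, ¬E, …} (+ ∃-successors) — c ∉ E possible
6. Entailed for c: {A, B, D}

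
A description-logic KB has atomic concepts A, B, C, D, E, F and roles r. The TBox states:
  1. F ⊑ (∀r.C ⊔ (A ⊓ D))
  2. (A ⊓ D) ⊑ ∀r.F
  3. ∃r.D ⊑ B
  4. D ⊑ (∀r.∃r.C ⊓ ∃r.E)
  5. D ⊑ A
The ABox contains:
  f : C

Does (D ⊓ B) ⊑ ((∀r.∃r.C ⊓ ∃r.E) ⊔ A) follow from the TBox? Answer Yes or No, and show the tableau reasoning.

Yes

1. (D ⊓ B) ⊑ ((∀r.∃r.C ⊓ ∃r.E) ⊔ A)  ⇔  ((D ⊓ B) ⊓ ((∃r.∀r.¬C ⊔ ∀r.¬E) ⊓ ¬A)) unsat w.r.t. T
   all branches close; clash {A, ¬A} at x₀
2. Hence (D ⊓ B) ⊑ ((∀r.∃r.C ⊓ ∃r.E) ⊔ A): entailed.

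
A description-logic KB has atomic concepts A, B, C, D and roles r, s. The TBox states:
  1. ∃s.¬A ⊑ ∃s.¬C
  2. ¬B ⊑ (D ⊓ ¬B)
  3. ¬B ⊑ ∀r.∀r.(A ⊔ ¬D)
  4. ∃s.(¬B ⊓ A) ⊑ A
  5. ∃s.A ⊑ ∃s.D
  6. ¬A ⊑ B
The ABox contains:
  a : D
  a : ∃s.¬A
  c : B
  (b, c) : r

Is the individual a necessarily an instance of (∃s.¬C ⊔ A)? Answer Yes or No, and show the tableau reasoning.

Yes

1. a : (∃s.¬C ⊔ A)?  L(a) = {D, ∃s.¬A} ∪ {(∀s.C ⊓ ¬A)}
   clash {A, ¬A} at a — a ∈ (∃s.¬C ⊔ A)
2. Hence a : (∃s.¬C ⊔ A): entailed.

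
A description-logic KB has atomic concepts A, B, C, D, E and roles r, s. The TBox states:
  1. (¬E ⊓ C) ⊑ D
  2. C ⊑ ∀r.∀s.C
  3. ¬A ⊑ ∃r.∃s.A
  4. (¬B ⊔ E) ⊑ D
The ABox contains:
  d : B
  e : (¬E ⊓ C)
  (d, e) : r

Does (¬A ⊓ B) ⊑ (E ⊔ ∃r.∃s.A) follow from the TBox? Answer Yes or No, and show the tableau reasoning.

1. (¬A ⊓ B) ⊑ (E ⊔ ∃r.∃s.A)  ⇔  ((¬A ⊓ B) ⊓ (¬E ⊓ ∀r.∀s.¬A)) unsat w.r.t. T
   all branches close; clash {A, ¬A} at an ∃-successor
2. Hence (¬A ⊓ B) ⊑ (E ⊔ ∃r.∃s.A): entailed.

Yes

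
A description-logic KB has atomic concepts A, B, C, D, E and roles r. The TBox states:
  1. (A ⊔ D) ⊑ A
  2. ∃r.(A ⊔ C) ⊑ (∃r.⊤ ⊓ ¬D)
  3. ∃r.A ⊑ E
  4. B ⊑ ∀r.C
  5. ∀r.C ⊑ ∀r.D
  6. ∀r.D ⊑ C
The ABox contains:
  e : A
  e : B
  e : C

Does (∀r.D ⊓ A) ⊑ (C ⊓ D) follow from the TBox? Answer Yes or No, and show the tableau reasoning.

1. (∀r.D ⊓ A) ⊑ (C ⊓ D)  ⇔  ((∀r.D ⊓ A) ⊓ (¬C ⊔ ¬D)) unsat w.r.t. T
   apply at x₀: ∀r.D⊑C
   open: L(x₀) ⊇ {A, C, ¬B, ¬D, ∀r.(¬A ⊓ ¬C), …}
2. Hence (∀r.D ⊓ A) ⊑ (C ⊓ D): not entailed.

No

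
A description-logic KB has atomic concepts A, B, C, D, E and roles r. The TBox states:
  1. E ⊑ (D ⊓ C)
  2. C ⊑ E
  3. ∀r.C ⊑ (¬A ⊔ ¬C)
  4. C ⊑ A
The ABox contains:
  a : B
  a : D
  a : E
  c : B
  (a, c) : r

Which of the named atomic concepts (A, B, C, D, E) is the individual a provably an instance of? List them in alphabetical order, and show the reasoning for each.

{A, B, C, D, E}

1. a : A?  L(a) = {B, D, E} ∪ {¬A}
   clash {A, ¬A} at a — a ∈ A
2. a : B?  L(a) = {B, D, E} ∪ {¬B}
   clash {B, ¬B} at a — a ∈ B
3. a : C?  L(a) = {B, D, E} ∪ {¬C}
   clash {C, ¬C} at a — a ∈ C
4. a : D?  L(a) = {B, D, E} ∪ {¬D}
   clash {D, ¬D} at a — a ∈ D
5. a : E?  L(a) = {B, D, E} ∪ {¬E}
   clash {E, ¬E} at a — a ∈ E
6. Entailed for a: {A, B, C, D, E}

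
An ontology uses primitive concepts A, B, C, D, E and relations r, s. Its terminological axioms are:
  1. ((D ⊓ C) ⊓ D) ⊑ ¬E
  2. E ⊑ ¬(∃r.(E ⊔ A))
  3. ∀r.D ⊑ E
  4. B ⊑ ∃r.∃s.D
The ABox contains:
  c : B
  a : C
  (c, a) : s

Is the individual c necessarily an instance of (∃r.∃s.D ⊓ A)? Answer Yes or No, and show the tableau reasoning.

No

1. c : (∃r.∃s.D ⊓ A)?  L(c) = {B} ∪ {(∀r.∀s.¬D ⊔ ¬A)}
   apply at c: B⊑∃r.∃s.D
   open: L(c) ⊇ {B, ¬A, ¬D, ¬E, ∃r.¬D, …} (+ ∃-successors) — c ∉ (∃r.∃s.D ⊓ A) possible
2. Hence c : (∃r.∃s.D ⊓ A): not entailed.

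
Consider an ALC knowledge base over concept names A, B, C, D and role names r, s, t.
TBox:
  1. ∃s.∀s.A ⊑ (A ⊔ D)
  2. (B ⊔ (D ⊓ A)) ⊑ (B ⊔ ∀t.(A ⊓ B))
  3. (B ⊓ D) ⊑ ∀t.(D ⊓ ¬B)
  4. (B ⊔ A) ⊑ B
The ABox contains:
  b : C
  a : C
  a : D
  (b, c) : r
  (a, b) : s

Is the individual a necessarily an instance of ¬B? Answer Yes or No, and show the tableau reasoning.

No

1. a : ¬B?  L(a) = {C, D} ∪ {B}
   open: L(a) ⊇ {B, C, D, ∀s.∃s.¬A, ∀t.(D ⊓ ¬B)} — a ∉ ¬B possible
2. Hence a : ¬B: not entailed.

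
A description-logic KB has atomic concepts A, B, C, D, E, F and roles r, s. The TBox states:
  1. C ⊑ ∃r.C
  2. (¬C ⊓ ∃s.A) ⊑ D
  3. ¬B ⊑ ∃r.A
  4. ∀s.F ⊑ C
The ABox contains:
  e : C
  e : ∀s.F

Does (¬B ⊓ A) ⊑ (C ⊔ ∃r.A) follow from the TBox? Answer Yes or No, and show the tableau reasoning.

Yes

1. (¬B ⊓ A) ⊑ (C ⊔ ∃r.A)  ⇔  ((¬B ⊓ A) ⊓ (¬C ⊓ ∀r.¬A)) unsat w.r.t. T
   all branches close; clash {C, ¬C} at x₀
2. Hence (¬B ⊓ A) ⊑ (C ⊔ ∃r.A): entailed.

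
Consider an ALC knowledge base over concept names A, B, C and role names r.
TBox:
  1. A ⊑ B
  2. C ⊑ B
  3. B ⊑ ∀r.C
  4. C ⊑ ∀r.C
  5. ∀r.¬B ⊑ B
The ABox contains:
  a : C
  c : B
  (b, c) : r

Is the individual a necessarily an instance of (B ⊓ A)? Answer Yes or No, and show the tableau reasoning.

1. a : (B ⊓ A)?  L(a) = {C} ∪ {(¬B ⊔ ¬A)}
   apply at a: C⊑B; C⊑∀r.C
   open: L(a) ⊇ {B, C, ¬A, ∀r.C} — a ∉ (B ⊓ A) possible
2. Hence a : (B ⊓ A): not entailed.

No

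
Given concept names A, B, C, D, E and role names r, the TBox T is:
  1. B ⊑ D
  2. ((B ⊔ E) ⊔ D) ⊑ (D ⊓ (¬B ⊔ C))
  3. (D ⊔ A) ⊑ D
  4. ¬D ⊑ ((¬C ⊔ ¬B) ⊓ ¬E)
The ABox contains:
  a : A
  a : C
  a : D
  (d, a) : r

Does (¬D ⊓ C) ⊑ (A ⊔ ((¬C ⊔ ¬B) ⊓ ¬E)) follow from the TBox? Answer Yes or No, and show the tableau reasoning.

1. (¬D ⊓ C) ⊑ (A ⊔ ((¬C ⊔ ¬B) ⊓ ¬E))  ⇔  ((¬D ⊓ C) ⊓ (¬A ⊓ ((C ⊓ B) ⊔ E))) unsat w.r.t. T
   all branches close; clash {D, ¬D} at x₀
2. Hence (¬D ⊓ C) ⊑ (A ⊔ ((¬C ⊔ ¬B) ⊓ ¬E)): entailed.

Yes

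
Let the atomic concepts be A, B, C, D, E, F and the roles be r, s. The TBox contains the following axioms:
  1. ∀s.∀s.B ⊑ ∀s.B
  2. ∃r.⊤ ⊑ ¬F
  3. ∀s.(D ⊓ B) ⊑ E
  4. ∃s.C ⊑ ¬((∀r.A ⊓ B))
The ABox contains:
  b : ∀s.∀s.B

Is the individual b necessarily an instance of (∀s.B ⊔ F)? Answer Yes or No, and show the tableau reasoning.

Yes

1. b : (∀s.B ⊔ F)?  L(b) = {∀s.∀s.B} ∪ {(∃s.¬B ⊓ ¬F)}
   clash {B, ¬B} at an ∃-successor — b ∈ (∀s.B ⊔ F)
2. Hence b : (∀s.B ⊔ F): entailed.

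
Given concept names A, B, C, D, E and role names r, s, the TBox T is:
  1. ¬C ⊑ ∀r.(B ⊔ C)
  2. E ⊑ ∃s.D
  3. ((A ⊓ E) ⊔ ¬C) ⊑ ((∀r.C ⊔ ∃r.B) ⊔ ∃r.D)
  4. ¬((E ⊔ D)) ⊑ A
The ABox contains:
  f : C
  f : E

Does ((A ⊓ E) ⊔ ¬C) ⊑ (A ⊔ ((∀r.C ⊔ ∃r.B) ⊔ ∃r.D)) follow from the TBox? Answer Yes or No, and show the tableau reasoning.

Yes

1. ((A ⊓ E) ⊔ ¬C) ⊑ (A ⊔ ((∀r.C ⊔ ∃r.B) ⊔ ∃r.D))  ⇔  (((A ⊓ E) ⊔ ¬C) ⊓ (¬A ⊓ ((∃r.¬C ⊓ ∀r.¬B) ⊓ ∀r.¬D))) unsat w.r.t. T
   all branches close; clash {A, ¬A} at x₀
2. Hence ((A ⊓ E) ⊔ ¬C) ⊑ (A ⊔ ((∀r.C ⊔ ∃r.B) ⊔ ∃r.D)): entailed.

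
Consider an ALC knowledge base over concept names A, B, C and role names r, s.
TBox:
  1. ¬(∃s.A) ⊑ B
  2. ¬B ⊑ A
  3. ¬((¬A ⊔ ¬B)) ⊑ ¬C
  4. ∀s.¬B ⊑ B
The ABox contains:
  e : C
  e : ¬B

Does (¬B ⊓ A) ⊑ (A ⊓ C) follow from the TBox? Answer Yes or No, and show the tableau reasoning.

No

1. (¬B ⊓ A) ⊑ (A ⊓ C)  ⇔  ((¬B ⊓ A) ⊓ (¬A ⊔ ¬C)) unsat w.r.t. T
   open: L(x₀) ⊇ {A, ¬B, ¬C, ∃s.A, ∃s.B} (+ ∃-successors)
2. Hence (¬B ⊓ A) ⊑ (A ⊓ C): not entailed.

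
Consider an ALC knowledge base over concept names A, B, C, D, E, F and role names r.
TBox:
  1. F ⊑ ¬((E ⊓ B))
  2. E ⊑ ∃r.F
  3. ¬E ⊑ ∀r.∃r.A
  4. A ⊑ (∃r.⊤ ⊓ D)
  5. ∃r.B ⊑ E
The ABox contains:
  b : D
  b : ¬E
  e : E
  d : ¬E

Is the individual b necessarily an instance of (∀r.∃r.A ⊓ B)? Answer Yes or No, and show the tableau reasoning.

1. b : (∀r.∃r.A ⊓ B)?  L(b) = {D, ¬E} ∪ {(∃r.∀r.¬A ⊔ ¬B)}
   apply at b: ¬E⊑∀r.∃r.A
   open: L(b) ⊇ {D, ¬A, ¬B, ¬E, ¬F, …} — b ∉ (∀r.∃r.A ⊓ B) possible
2. Hence b : (∀r.∃r.A ⊓ B): not entailed.

No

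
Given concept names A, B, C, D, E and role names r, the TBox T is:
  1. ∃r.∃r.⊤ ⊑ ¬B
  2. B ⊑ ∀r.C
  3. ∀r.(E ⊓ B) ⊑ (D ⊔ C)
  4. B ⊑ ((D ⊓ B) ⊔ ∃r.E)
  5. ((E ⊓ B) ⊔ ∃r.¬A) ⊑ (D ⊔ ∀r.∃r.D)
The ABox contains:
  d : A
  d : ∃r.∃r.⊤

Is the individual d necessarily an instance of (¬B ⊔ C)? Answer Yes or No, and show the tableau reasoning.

1. d : (¬B ⊔ C)?  L(d) = {A, ∃r.∃r.⊤} ∪ {(B ⊓ ¬C)}
   clash {B, ¬B} at d — d ∈ (¬B ⊔ C)
2. Hence d : (¬B ⊔ C): entailed.

Yes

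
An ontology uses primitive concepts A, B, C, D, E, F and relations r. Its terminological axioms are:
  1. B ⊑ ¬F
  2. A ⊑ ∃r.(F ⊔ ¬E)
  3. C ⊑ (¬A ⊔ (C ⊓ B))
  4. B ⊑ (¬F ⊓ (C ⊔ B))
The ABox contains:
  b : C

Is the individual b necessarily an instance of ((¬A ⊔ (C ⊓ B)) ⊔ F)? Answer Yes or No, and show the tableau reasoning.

Yes

1. b : ((¬A ⊔ (C ⊓ B)) ⊔ F)?  L(b) = {C} ∪ {((A ⊓ (¬C ⊔ ¬B)) ⊓ ¬F)}
   clash {B, ¬B} at b — b ∈ ((¬A ⊔ (C ⊓ B)) ⊔ F)
2. Hence b : ((¬A ⊔ (C ⊓ B)) ⊔ F): entailed.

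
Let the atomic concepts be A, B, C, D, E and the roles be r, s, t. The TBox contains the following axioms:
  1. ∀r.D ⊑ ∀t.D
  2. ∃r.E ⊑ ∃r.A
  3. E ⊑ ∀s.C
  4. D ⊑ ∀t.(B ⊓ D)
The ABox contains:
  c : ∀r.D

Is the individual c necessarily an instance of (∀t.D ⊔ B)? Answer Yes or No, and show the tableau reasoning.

Yes

1. c : (∀t.D ⊔ B)?  L(c) = {∀r.D} ∪ {(∃t.¬D ⊓ ¬B)}
   clash {D, ¬D} at an ∃-successor — c ∈ (∀t.D ⊔ B)
2. Hence c : (∀t.D ⊔ B): entailed.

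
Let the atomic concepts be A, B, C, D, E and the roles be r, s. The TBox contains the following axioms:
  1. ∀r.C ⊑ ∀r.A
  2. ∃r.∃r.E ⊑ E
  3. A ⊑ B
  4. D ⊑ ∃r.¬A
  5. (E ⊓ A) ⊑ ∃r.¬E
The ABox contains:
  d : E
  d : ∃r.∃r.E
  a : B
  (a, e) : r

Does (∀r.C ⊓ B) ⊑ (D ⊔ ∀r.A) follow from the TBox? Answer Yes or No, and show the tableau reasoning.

Yes

1. (∀r.C ⊓ B) ⊑ (D ⊔ ∀r.A)  ⇔  ((∀r.C ⊓ B) ⊓ (¬D ⊓ ∃r.¬A)) unsat w.r.t. T
   all branches close; clash {A, ¬A} at an ∃-successor
2. Hence (∀r.C ⊓ B) ⊑ (D ⊔ ∀r.A): entailed.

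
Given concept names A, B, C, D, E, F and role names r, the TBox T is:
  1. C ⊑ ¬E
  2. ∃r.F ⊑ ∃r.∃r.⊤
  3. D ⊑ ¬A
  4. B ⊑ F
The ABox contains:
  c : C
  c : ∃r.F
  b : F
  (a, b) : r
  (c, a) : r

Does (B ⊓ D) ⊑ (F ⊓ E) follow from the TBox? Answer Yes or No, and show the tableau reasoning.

1. (B ⊓ D) ⊑ (F ⊓ E)  ⇔  ((B ⊓ D) ⊓ (¬F ⊔ ¬E)) unsat w.r.t. T
   apply at x₀: D⊑¬A; B⊑F
   open: L(x₀) ⊇ {B, D, F, ¬A, ¬C, …}
2. Hence (B ⊓ D) ⊑ (F ⊓ E): not entailed.

No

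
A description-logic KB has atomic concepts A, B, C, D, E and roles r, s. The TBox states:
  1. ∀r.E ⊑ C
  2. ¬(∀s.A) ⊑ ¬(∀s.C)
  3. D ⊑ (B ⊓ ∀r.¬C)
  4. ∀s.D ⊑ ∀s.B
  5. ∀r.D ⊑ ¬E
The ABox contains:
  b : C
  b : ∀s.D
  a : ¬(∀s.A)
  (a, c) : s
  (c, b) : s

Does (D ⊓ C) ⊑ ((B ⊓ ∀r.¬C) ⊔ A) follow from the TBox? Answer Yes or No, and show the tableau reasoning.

Yes

1. (D ⊓ C) ⊑ ((B ⊓ ∀r.¬C) ⊔ A)  ⇔  ((D ⊓ C) ⊓ ((¬B ⊔ ∃r.C) ⊓ ¬A)) unsat w.r.t. T
   all branches close; clash {C, ¬C} at an ∃-successor
2. Hence (D ⊓ C) ⊑ ((B ⊓ ∀r.¬C) ⊔ A): entailed.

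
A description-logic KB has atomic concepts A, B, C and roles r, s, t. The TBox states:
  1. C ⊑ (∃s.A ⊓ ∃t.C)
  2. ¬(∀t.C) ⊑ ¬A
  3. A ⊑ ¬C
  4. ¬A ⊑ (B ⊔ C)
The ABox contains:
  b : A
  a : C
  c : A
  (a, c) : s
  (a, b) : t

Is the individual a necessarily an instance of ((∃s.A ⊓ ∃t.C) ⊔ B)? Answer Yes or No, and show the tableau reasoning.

1. a : ((∃s.A ⊓ ∃t.C) ⊔ B)?  L(a) = {C} ∪ {((∀s.¬A ⊔ ∀t.¬C) ⊓ ¬B)}
   clash {C, ¬C} at a — a ∈ ((∃s.A ⊓ ∃t.C) ⊔ B)
2. Hence a : ((∃s.A ⊓ ∃t.C) ⊔ B): entailed.

Yes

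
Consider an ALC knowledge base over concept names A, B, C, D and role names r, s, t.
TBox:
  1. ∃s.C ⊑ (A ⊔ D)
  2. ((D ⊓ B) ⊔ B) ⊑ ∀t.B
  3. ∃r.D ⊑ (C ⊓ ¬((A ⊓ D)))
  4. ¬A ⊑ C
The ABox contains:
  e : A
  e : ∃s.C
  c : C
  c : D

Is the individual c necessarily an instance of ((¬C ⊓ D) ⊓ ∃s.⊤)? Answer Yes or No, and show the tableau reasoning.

1. c : ((¬C ⊓ D) ⊓ ∃s.⊤)?  L(c) = {C, D} ∪ {((C ⊔ ¬D) ⊔ ∀s.⊥)}
   open: L(c) ⊇ {C, D, ¬B, ∀r.¬D, ∀s.¬C} — c ∉ ((¬C ⊓ D) ⊓ ∃s.⊤) possible
2. Hence c : ((¬C ⊓ D) ⊓ ∃s.⊤): not entailed.

No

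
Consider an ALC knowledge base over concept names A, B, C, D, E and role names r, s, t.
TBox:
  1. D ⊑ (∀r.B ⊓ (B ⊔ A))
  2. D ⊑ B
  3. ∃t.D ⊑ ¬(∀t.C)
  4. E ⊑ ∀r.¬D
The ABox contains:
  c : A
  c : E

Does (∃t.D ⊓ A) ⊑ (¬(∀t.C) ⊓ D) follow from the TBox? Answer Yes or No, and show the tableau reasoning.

1. (∃t.D ⊓ A) ⊑ (¬(∀t.C) ⊓ D)  ⇔  ((∃t.D ⊓ A) ⊓ (∀t.C ⊔ ¬D)) unsat w.r.t. T
   apply at x₀: ∃t.D⊑¬(∀t.C)
   open: L(x₀) ⊇ {A, ¬D, ¬E, ∃t.D, ∃t.¬C} (+ ∃-successors)
2. Hence (∃t.D ⊓ A) ⊑ (¬(∀t.C) ⊓ D): not entailed.

No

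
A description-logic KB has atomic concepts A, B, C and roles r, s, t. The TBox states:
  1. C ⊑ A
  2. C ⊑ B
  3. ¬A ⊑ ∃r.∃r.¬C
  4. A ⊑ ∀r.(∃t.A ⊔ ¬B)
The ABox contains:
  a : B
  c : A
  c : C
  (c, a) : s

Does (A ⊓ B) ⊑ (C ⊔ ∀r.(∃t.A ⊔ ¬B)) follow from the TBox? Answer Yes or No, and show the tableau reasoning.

1. (A ⊓ B) ⊑ (C ⊔ ∀r.(∃t.A ⊔ ¬B))  ⇔  ((A ⊓ B) ⊓ (¬C ⊓ ∃r.(∀t.¬A ⊓ B))) unsat w.r.t. T
   all branches close; clash {B, ¬B} at an ∃-successor
2. Hence (A ⊓ B) ⊑ (C ⊔ ∀r.(∃t.A ⊔ ¬B)): entailed.

Yes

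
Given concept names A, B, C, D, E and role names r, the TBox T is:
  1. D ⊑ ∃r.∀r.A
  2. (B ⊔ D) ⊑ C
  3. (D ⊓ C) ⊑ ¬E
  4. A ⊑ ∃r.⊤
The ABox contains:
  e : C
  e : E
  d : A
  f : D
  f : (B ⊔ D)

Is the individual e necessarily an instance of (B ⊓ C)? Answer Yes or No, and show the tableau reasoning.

No

1. e : (B ⊓ C)?  L(e) = {C, E} ∪ {(¬B ⊔ ¬C)}
   open: L(e) ⊇ {C, E, ¬A, ¬B, ¬D} — e ∉ (B ⊓ C) possible
2. Hence e : (B ⊓ C): not entailed.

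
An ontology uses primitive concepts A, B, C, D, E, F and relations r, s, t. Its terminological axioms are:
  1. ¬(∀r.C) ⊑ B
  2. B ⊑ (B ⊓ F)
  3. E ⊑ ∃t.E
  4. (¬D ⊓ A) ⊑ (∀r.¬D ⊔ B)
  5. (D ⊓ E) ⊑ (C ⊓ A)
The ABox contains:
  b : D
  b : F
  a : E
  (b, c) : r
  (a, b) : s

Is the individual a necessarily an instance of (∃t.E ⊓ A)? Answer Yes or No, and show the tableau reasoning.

No

1. a : (∃t.E ⊓ A)?  L(a) = {E} ∪ {(∀t.¬E ⊔ ¬A)}
   apply at a: E⊑∃t.E
   open: L(a) ⊇ {E, ¬A, ¬B, ¬D, ∀r.C, …} (+ ∃-successors) — a ∉ (∃t.E ⊓ A) possible
2. Hence a : (∃t.E ⊓ A): not entailed.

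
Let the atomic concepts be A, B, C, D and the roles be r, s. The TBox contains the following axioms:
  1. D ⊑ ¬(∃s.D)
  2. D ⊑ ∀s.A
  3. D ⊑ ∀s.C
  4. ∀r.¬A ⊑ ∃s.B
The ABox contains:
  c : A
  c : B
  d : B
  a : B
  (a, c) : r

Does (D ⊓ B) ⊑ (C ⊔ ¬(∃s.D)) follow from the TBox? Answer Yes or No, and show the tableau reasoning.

1. (D ⊓ B) ⊑ (C ⊔ ¬(∃s.D))  ⇔  ((D ⊓ B) ⊓ (¬C ⊓ ∃s.D)) unsat w.r.t. T
   all branches close; clash {D, ¬D} at an ∃-successor
2. Hence (D ⊓ B) ⊑ (C ⊔ ¬(∃s.D)): entailed.

Yes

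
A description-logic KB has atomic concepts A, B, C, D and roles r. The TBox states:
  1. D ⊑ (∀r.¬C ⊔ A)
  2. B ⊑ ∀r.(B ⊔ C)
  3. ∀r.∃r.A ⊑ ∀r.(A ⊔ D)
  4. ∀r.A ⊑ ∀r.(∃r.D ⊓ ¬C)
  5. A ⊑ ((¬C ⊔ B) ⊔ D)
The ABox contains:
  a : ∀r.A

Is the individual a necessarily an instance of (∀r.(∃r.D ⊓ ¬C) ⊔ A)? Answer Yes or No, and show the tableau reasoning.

Yes

1. a : (∀r.(∃r.D ⊓ ¬C) ⊔ A)?  L(a) = {∀r.A} ∪ {(∃r.(∀r.¬D ⊔ C) ⊓ ¬A)}
   clash {A, ¬A} at a — a ∈ (∀r.(∃r.D ⊓ ¬C) ⊔ A)
2. Hence a : (∀r.(∃r.D ⊓ ¬C) ⊔ A): entailed.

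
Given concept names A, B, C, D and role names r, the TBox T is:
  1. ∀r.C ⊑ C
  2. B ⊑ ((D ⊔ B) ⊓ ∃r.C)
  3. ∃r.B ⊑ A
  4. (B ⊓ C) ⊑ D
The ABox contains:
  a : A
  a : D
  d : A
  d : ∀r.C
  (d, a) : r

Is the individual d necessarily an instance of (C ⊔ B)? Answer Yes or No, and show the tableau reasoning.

1. d : (C ⊔ B)?  L(d) = {A, ∀r.C} ∪ {(¬C ⊓ ¬B)}
   clash {C, ¬C} at d — d ∈ (C ⊔ B)
2. Hence d : (C ⊔ B): entailed.

Yes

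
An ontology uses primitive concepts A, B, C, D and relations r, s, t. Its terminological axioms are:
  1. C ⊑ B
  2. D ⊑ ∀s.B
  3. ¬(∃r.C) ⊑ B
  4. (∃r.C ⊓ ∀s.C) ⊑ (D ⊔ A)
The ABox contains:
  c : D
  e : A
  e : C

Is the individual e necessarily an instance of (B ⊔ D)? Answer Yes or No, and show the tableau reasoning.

Yes

1. e : (B ⊔ D)?  L(e) = {A, C} ∪ {(¬B ⊓ ¬D)}
   clash {B, ¬B} at e — e ∈ (B ⊔ D)
2. Hence e : (B ⊔ D): entailed.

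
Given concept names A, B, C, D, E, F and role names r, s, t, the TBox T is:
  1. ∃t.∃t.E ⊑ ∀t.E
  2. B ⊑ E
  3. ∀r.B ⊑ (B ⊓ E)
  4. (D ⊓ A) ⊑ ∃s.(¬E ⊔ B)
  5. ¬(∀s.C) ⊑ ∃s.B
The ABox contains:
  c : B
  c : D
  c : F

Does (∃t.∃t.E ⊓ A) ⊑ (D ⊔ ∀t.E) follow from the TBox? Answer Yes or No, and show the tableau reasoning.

Yes

1. (∃t.∃t.E ⊓ A) ⊑ (D ⊔ ∀t.E)  ⇔  ((∃t.∃t.E ⊓ A) ⊓ (¬D ⊓ ∃t.¬E)) unsat w.r.t. T
   all branches close; clash {E, ¬E} at an ∃-successor
2. Hence (∃t.∃t.E ⊓ A) ⊑ (D ⊔ ∀t.E): entailed.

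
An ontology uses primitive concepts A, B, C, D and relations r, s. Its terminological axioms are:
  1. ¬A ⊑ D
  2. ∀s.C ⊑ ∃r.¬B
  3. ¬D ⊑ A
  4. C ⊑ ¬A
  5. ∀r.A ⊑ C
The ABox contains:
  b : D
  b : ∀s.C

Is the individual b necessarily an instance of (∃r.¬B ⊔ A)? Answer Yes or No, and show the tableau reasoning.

1. b : (∃r.¬B ⊔ A)?  L(b) = {D, ∀s.C} ∪ {(∀r.B ⊓ ¬A)}
   clash {B, ¬B} at an ∃-successor — b ∈ (∃r.¬B ⊔ A)
2. Hence b : (∃r.¬B ⊔ A): entailed.

Yes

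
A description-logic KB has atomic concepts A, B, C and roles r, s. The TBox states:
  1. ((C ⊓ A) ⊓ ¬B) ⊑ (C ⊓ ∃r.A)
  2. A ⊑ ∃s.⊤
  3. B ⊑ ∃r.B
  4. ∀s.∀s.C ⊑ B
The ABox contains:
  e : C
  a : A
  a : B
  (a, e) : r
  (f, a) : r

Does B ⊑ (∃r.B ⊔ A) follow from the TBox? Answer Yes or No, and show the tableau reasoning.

1. B ⊑ (∃r.B ⊔ A)  ⇔  (B ⊓ (∀r.¬B ⊓ ¬A)) unsat w.r.t. T
   all branches close; clash {B, ¬B} at an ∃-successor
2. Hence B ⊑ (∃r.B ⊔ A): entailed.

Yes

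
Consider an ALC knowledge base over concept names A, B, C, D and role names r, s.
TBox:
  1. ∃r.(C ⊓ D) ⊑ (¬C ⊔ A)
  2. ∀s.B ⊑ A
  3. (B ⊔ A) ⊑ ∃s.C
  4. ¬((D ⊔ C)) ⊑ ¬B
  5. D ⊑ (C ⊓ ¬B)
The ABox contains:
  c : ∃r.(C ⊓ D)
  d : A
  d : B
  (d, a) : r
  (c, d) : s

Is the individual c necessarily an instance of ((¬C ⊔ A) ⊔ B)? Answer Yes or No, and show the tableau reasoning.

Yes

1. c : ((¬C ⊔ A) ⊔ B)?  L(c) = {∃r.(C ⊓ D)} ∪ {((C ⊓ ¬A) ⊓ ¬B)}
   clash {A, ¬A} at c — c ∈ ((¬C ⊔ A) ⊔ B)
2. Hence c : ((¬C ⊔ A) ⊔ B): entailed.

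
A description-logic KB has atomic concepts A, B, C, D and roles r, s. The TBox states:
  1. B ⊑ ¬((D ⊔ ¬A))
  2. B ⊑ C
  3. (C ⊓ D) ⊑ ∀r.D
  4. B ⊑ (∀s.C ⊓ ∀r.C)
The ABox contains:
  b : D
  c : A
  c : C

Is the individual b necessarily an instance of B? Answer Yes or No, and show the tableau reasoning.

1. b : B?  L(b) = {D} ∪ {¬B}
   open: L(b) ⊇ {D, ¬B, ¬C} — b ∉ B possible
2. Hence b : B: not entailed.

No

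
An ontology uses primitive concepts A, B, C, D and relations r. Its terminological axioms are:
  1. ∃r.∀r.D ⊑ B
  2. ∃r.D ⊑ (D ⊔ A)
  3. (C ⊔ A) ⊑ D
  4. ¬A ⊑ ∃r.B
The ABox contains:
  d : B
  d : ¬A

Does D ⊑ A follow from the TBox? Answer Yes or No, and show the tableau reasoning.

No

1. D ⊑ A  ⇔  (D ⊓ ¬A) unsat w.r.t. T
   apply at x₀: ¬A⊑∃r.B
   open: L(x₀) ⊇ {D, ¬A, ∀r.¬D, ∀r.∃r.¬D, ∃r.B} (+ ∃-successors)
2. Hence D ⊑ A: not entailed.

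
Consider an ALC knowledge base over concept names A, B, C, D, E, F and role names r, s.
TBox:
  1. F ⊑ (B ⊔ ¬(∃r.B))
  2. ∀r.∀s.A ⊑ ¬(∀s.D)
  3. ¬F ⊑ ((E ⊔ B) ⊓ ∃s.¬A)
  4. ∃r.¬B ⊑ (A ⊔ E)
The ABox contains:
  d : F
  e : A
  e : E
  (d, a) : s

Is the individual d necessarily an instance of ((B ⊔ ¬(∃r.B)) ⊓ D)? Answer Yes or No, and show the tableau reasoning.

1. d : ((B ⊔ ¬(∃r.B)) ⊓ D)?  L(d) = {F} ∪ {((¬B ⊓ ∃r.B) ⊔ ¬D)}
   apply at d: F⊑(B ⊔ ¬(∃r.B))
   open: L(d) ⊇ {B, F, ¬D, ∀r.B, ∃r.∃s.¬A} (+ ∃-successors) — d ∉ ((B ⊔ ¬(∃r.B)) ⊓ D) possible
2. Hence d : ((B ⊔ ¬(∃r.B)) ⊓ D): not entailed.

No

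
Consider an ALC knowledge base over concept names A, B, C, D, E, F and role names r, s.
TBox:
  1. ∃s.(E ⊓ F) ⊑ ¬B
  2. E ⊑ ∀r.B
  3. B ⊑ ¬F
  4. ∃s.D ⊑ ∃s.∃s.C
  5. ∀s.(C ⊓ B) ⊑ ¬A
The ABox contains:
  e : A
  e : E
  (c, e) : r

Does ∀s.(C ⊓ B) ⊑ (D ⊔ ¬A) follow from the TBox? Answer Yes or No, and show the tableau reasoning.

Yes

1. ∀s.(C ⊓ B) ⊑ (D ⊔ ¬A)  ⇔  (∀s.(C ⊓ B) ⊓ (¬D ⊓ A)) unsat w.r.t. T
   all branches close; clash {A, ¬A} at x₀
2. Hence ∀s.(C ⊓ B) ⊑ (D ⊔ ¬A): entailed.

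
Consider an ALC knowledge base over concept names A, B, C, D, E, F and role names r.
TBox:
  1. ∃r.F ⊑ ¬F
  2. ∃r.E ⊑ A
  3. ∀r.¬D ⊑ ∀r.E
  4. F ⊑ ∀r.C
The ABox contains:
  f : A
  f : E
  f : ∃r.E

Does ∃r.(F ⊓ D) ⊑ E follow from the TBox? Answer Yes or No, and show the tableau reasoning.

1. ∃r.(F ⊓ D) ⊑ E  ⇔  (∃r.(F ⊓ D) ⊓ ¬E) unsat w.r.t. T
   open: L(x₀) ⊇ {¬E, ¬F, ∀r.¬E, ∃r.(F ⊓ D), ∃r.D} (+ ∃-successors)
2. Hence ∃r.(F ⊓ D) ⊑ E: not entailed.

No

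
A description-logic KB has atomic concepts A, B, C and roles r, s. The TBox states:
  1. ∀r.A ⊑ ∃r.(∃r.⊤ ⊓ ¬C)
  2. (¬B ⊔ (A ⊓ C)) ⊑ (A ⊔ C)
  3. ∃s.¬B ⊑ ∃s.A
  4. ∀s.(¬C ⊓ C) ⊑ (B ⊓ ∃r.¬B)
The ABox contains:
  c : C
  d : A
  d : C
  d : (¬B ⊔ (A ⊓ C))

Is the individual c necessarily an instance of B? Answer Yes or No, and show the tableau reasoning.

No

1. c : B?  L(c) = {C} ∪ {¬B}
   open: L(c) ⊇ {C, ¬B, ∀s.B, ∃r.¬A, ∃s.(C ⊔ ¬C)} (+ ∃-successors) — c ∉ B possible
2. Hence c : B: not entailed.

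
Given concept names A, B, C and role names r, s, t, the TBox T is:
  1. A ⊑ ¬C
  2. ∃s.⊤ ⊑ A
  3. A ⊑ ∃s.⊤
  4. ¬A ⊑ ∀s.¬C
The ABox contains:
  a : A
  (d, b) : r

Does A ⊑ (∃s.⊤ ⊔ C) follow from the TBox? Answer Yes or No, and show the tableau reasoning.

Yes

1. A ⊑ (∃s.⊤ ⊔ C)  ⇔  (A ⊓ (∀s.⊥ ⊓ ¬C)) unsat w.r.t. T
   all branches close; clash ⊥ at an ∃-successor
2. Hence A ⊑ (∃s.⊤ ⊔ C): entailed.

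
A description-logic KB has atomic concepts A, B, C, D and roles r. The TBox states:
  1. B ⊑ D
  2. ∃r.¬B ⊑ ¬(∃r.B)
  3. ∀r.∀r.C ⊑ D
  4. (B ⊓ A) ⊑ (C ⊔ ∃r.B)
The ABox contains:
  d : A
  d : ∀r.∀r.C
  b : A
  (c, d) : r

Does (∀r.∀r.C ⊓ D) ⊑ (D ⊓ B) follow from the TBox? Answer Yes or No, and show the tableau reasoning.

1. (∀r.∀r.C ⊓ D) ⊑ (D ⊓ B)  ⇔  ((∀r.∀r.C ⊓ D) ⊓ (¬D ⊔ ¬B)) unsat w.r.t. T
   open: L(x₀) ⊇ {D, ¬B, ∀r.B, ∀r.∀r.C}
2. Hence (∀r.∀r.C ⊓ D) ⊑ (D ⊓ B): not entailed.

No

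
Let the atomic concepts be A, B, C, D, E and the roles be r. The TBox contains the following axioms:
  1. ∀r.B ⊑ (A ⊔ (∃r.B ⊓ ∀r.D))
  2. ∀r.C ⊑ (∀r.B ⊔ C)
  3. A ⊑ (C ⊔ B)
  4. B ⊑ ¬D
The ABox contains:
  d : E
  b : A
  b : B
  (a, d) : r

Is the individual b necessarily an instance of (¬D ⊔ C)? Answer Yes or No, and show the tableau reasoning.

1. b : (¬D ⊔ C)?  L(b) = {A, B} ∪ {(D ⊓ ¬C)}
   clash {D, ¬D} at b — b ∈ (¬D ⊔ C)
2. Hence b : (¬D ⊔ C): entailed.

Yes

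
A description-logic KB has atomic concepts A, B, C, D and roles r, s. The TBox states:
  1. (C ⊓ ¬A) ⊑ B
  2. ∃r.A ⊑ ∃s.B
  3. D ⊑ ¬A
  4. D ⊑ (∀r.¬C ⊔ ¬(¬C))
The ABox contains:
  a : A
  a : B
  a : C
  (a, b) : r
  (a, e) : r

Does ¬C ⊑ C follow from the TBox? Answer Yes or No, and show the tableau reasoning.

1. ¬C ⊑ C  ⇔  (¬C ⊓ ¬C) unsat w.r.t. T
   open: L(x₀) ⊇ {¬C, ¬D, ∀r.¬A}
2. Hence ¬C ⊑ C: not entailed.

No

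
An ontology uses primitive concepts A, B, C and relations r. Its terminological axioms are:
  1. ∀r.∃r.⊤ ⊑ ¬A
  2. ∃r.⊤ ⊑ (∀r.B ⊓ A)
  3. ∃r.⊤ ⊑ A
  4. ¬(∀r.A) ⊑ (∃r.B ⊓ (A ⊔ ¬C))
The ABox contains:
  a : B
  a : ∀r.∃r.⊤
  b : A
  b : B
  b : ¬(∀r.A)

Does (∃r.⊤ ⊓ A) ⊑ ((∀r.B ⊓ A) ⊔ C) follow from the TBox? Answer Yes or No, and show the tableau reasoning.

1. (∃r.⊤ ⊓ A) ⊑ ((∀r.B ⊓ A) ⊔ C)  ⇔  ((∃r.⊤ ⊓ A) ⊓ ((∃r.¬B ⊔ ¬A) ⊓ ¬C)) unsat w.r.t. T
   all branches close; clash {A, ¬A} at x₀
2. Hence (∃r.⊤ ⊓ A) ⊑ ((∀r.B ⊓ A) ⊔ C): entailed.

Yes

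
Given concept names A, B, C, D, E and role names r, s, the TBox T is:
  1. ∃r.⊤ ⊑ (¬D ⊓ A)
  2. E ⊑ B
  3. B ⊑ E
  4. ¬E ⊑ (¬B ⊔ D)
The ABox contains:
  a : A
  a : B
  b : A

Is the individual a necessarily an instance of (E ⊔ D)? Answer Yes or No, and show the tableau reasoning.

Yes

1. a : (E ⊔ D)?  L(a) = {A, B} ∪ {(¬E ⊓ ¬D)}
   clash {E, ¬E} at a — a ∈ (E ⊔ D)
2. Hence a : (E ⊔ D): entailed.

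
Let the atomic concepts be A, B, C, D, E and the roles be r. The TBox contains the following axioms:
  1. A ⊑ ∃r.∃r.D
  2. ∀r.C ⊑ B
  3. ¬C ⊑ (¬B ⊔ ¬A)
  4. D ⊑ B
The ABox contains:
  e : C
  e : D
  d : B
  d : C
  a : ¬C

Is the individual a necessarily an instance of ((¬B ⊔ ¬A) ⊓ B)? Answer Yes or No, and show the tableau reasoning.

No

1. a : ((¬B ⊔ ¬A) ⊓ B)?  L(a) = {¬C} ∪ {((B ⊓ A) ⊔ ¬B)}
   apply at a: ¬C⊑(¬B ⊔ ¬A)
   open: L(a) ⊇ {¬A, ¬B, ¬C, ¬D, ∃r.¬C} (+ ∃-successors) — a ∉ ((¬B ⊔ ¬A) ⊓ B) possible
2. Hence a : ((¬B ⊔ ¬A) ⊓ B): not entailed.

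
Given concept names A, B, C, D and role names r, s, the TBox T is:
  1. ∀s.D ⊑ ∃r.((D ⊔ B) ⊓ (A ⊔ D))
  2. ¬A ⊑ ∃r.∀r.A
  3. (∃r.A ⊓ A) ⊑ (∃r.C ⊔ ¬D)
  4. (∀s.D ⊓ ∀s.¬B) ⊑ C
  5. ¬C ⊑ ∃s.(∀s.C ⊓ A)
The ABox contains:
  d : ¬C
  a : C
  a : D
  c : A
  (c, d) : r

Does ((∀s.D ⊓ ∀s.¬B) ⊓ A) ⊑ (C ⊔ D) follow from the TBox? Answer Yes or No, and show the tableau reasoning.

1. ((∀s.D ⊓ ∀s.¬B) ⊓ A) ⊑ (C ⊔ D)  ⇔  (((∀s.D ⊓ ∀s.¬B) ⊓ A) ⊓ (¬C ⊓ ¬D)) unsat w.r.t. T
   all branches close; clash {C, ¬C} at x₀
2. Hence ((∀s.D ⊓ ∀s.¬B) ⊓ A) ⊑ (C ⊔ D): entailed.

Yes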